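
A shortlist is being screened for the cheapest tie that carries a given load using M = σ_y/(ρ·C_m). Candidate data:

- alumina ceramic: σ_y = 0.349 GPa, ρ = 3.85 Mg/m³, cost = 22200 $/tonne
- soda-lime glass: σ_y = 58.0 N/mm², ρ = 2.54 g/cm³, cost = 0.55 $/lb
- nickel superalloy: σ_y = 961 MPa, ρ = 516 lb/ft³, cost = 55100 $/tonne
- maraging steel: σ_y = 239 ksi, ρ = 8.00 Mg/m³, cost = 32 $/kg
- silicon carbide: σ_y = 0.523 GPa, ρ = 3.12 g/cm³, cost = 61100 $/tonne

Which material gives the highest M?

After converting to SI:
  alumina ceramic: σ_y = 349.0 MPa, ρ = 3850 kg/m³, cost = 22.20 $/kg
  soda-lime glass: σ_y = 58.00 MPa, ρ = 2540 kg/m³, cost = 1.213 $/kg
  nickel superalloy: σ_y = 961.0 MPa, ρ = 8266 kg/m³, cost = 55.10 $/kg
  maraging steel: σ_y = 1648 MPa, ρ = 8000 kg/m³, cost = 32.00 $/kg
  silicon carbide: σ_y = 523.0 MPa, ρ = 3120 kg/m³, cost = 61.10 $/kg
  soda-lime glass: M = 18.8 kN·m per $
  maraging steel: M = 6.44 kN·m per $
  alumina ceramic: M = 4.08 kN·m per $
  silicon carbide: M = 2.74 kN·m per $
  nickel superalloy: M = 2.11 kN·m per $
Highest index: soda-lime glass.

soda-lime glass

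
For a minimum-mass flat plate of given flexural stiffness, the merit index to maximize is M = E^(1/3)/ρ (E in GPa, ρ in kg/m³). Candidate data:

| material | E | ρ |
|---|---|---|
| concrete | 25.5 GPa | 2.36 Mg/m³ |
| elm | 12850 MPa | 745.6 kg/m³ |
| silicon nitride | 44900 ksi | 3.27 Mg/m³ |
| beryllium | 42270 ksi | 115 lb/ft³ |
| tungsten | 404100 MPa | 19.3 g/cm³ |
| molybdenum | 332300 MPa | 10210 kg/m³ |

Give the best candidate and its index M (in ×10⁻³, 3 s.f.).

beryllium, M = 3.60×10⁻³

Putting every candidate on a common basis:
  concrete: E = 25.50 GPa, ρ = 2360 kg/m³
  elm: E = 12.85 GPa, ρ = 745.6 kg/m³
  silicon nitride: E = 309.6 GPa, ρ = 3270 kg/m³
  beryllium: E = 291.4 GPa, ρ = 1842 kg/m³
  tungsten: E = 404.1 GPa, ρ = 19300 kg/m³
  molybdenum: E = 332.3 GPa, ρ = 10210 kg/m³
  beryllium: M = 3.60×10⁻³
  elm: M = 3.14×10⁻³
  silicon nitride: M = 2.07×10⁻³
  concrete: M = 1.25×10⁻³
  molybdenum: M = 0.678×10⁻³
  tungsten: M = 0.383×10⁻³
Beryllium ranks first.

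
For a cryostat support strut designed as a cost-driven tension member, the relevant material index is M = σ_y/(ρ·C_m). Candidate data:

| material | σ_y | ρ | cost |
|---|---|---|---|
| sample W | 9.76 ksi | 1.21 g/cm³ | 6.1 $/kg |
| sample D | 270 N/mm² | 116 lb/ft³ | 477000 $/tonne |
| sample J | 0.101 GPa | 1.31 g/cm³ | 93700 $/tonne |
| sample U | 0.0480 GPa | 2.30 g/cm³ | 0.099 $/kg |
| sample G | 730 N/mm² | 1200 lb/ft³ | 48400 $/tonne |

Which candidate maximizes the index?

In SI units:
  sample W: σ_y = 67.29 MPa, ρ = 1210 kg/m³, cost = 6.100 $/kg
  sample D: σ_y = 270.0 MPa, ρ = 1858 kg/m³, cost = 477.0 $/kg
  sample J: σ_y = 101.0 MPa, ρ = 1310 kg/m³, cost = 93.70 $/kg
  sample U: σ_y = 48.00 MPa, ρ = 2300 kg/m³, cost = 0.09900 $/kg
  sample G: σ_y = 730.0 MPa, ρ = 19220 kg/m³, cost = 48.40 $/kg
  sample U: M = 211 kN·m per $
  sample W: M = 9.12 kN·m per $
  sample J: M = 0.823 kN·m per $
  sample G: M = 0.785 kN·m per $
  sample D: M = 0.305 kN·m per $
Sample U ranks first.

sample U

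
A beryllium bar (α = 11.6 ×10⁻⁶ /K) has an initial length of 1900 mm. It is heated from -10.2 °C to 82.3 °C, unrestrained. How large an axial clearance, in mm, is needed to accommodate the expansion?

ΔT = 82.3 − (-10.2) = 92.50 K.
ΔL = α·L₀·ΔT = 11.6×10⁻⁶ × 1900 mm × 92.50 K = 2.04 mm.

2.04 mm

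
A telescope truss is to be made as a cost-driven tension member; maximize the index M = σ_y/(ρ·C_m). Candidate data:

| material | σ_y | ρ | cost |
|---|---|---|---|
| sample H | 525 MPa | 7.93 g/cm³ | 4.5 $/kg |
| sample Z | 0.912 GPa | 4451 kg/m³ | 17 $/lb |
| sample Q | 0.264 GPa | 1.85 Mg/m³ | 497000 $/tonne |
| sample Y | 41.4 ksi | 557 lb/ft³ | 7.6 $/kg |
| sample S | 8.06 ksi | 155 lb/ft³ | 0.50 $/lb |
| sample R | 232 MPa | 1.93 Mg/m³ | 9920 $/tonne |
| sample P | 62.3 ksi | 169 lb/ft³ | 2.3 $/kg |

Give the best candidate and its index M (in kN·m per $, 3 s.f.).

sample P, M = 69.0 kN·m per $

In SI units:
  sample H: σ_y = 525.0 MPa, ρ = 7930 kg/m³, cost = 4.500 $/kg
  sample Z: σ_y = 912.0 MPa, ρ = 4451 kg/m³, cost = 37.48 $/kg
  sample Q: σ_y = 264.0 MPa, ρ = 1850 kg/m³, cost = 497.0 $/kg
  sample Y: σ_y = 285.4 MPa, ρ = 8922 kg/m³, cost = 7.600 $/kg
  sample S: σ_y = 55.57 MPa, ρ = 2483 kg/m³, cost = 1.102 $/kg
  sample R: σ_y = 232.0 MPa, ρ = 1930 kg/m³, cost = 9.920 $/kg
  sample P: σ_y = 429.5 MPa, ρ = 2707 kg/m³, cost = 2.300 $/kg
  sample P: M = 69.0 kN·m per $
  sample S: M = 20.3 kN·m per $
  sample H: M = 14.7 kN·m per $
  sample R: M = 12.1 kN·m per $
  sample Z: M = 5.47 kN·m per $
  sample Y: M = 4.21 kN·m per $
  sample Q: M = 0.287 kN·m per $
Sample P has the largest M.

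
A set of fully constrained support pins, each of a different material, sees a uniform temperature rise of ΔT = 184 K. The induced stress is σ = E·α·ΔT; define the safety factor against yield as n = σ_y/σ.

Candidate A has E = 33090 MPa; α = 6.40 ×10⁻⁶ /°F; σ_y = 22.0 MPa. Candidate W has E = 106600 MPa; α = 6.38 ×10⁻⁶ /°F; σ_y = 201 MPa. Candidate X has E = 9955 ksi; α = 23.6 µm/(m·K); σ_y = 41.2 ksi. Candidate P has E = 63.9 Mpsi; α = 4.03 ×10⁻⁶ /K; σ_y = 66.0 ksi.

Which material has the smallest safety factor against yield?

In consistent units (E in GPa, α in ×10⁻⁶/K, σ_y in MPa):
  candidate A: E = 33.09, α = 11.5, σ_y = 22.00 → σ = 70.1 MPa, n = 0.314
  candidate W: E = 106.6, α = 11.5, σ_y = 201.0 → σ = 225 MPa, n = 0.892
  candidate X: E = 68.64, α = 23.6, σ_y = 284.1 → σ = 298 MPa, n = 0.953
  candidate P: E = 440.6, α = 4.03, σ_y = 455.1 → σ = 327 MPa, n = 1.39
Candidate A has the lowest safety factor, n = 0.314.

candidate A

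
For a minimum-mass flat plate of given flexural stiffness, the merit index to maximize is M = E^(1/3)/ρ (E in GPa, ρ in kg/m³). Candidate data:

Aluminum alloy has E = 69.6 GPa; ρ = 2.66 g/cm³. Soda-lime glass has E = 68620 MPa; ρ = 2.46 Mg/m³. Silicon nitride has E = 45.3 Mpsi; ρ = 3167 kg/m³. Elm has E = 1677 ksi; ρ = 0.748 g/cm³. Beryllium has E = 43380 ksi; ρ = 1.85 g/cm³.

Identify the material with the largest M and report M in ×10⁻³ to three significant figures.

beryllium, M = 3.61×10⁻³

In SI units:
  aluminum alloy: E = 69.60 GPa, ρ = 2660 kg/m³
  soda-lime glass: E = 68.62 GPa, ρ = 2460 kg/m³
  silicon nitride: E = 312.3 GPa, ρ = 3167 kg/m³
  elm: E = 11.56 GPa, ρ = 748.0 kg/m³
  beryllium: E = 299.1 GPa, ρ = 1850 kg/m³
  beryllium: M = 3.61×10⁻³
  elm: M = 3.02×10⁻³
  silicon nitride: M = 2.14×10⁻³
  soda-lime glass: M = 1.66×10⁻³
  aluminum alloy: M = 1.55×10⁻³
Beryllium ranks first.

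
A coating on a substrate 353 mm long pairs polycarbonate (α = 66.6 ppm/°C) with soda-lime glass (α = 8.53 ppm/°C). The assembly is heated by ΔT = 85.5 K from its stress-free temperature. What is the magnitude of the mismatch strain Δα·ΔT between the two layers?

4.96×10⁻³

Δα = |66.6 − 8.53|×10⁻⁶/K = 58.1×10⁻⁶/K.
Mismatch strain = Δα·ΔT = 58.1×10⁻⁶ × 85.5 = 4.96×10⁻³.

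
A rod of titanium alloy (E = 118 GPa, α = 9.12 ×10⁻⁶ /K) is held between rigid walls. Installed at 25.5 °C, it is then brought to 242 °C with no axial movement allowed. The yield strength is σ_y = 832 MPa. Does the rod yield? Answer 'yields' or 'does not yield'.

does not yield

ΔT = 216.5 K. Constrained thermal stress σ = E·α·ΔT = 118.0×10³ MPa × 9.12×10⁻⁶ × 216.5 = 233 MPa (compressive).
Compare to σ_y = 832 MPa: σ < σ_y, so it does not yield.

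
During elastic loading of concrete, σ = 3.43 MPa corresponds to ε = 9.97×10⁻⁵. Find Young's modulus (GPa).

34.4 GPa

E = σ/ε = 3.43 MPa / 9.97×10⁻⁵ = 34400 MPa = 34.4 GPa.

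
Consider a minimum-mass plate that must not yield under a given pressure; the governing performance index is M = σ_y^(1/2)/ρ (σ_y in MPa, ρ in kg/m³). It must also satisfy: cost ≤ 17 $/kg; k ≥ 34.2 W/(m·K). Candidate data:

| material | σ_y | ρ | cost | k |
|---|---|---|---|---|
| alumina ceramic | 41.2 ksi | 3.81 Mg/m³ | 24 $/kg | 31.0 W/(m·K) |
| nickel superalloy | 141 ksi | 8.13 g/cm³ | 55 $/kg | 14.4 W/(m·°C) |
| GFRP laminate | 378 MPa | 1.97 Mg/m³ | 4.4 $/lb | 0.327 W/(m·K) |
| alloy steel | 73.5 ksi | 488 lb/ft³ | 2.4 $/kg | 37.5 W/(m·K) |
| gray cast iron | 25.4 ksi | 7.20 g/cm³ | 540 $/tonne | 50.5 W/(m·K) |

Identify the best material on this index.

Screen on constraints: cost ≤ 17 $/kg; k ≥ 34.2 W/(m·K). Survivors: alloy steel, gray cast iron.
Putting every candidate on a common basis:
  alloy steel: σ_y = 506.8 MPa, ρ = 7817 kg/m³
  gray cast iron: σ_y = 175.1 MPa, ρ = 7200 kg/m³
  alloy steel: M = 2.88×10⁻³
  gray cast iron: M = 1.84×10⁻³
Alloy steel ranks first.

alloy steel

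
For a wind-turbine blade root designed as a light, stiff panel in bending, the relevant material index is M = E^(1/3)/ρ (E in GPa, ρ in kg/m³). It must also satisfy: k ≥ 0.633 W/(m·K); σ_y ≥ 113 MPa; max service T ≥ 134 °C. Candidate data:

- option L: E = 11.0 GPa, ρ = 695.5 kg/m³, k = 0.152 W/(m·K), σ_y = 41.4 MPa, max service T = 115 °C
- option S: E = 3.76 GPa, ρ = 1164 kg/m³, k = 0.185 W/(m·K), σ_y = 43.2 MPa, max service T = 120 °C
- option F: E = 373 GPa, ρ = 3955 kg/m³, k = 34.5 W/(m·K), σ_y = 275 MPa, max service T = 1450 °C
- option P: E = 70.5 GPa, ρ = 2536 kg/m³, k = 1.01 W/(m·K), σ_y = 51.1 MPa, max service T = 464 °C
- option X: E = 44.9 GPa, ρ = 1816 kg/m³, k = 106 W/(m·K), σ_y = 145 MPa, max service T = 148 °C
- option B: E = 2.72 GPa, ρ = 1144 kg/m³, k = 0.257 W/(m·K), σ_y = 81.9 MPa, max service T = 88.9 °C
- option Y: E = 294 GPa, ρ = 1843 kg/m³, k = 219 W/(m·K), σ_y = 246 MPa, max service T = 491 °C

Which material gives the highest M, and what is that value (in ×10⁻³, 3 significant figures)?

Screen on constraints: k ≥ 0.633 W/(m·K); σ_y ≥ 113 MPa; max service T ≥ 134 °C. Survivors: option F, option X, option Y.
Evaluate M for each candidate:
  option Y: M = 3.61×10⁻³
  option X: M = 1.96×10⁻³
  option F: M = 1.82×10⁻³
Highest index: option Y.

option Y, M = 3.61×10⁻³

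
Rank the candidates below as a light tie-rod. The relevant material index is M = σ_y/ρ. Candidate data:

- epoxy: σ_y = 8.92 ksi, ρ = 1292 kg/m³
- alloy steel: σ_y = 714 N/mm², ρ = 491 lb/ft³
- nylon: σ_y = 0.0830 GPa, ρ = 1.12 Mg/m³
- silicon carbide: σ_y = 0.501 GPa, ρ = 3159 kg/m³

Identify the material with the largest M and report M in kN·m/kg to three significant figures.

Convert each candidate to consistent units, then evaluate M:
  epoxy: σ_y = 61.50 MPa, ρ = 1292 kg/m³
  alloy steel: σ_y = 714.0 MPa, ρ = 7865 kg/m³
  nylon: σ_y = 83.00 MPa, ρ = 1120 kg/m³
  silicon carbide: σ_y = 501.0 MPa, ρ = 3159 kg/m³
  silicon carbide: M = 159 kN·m/kg
  alloy steel: M = 90.8 kN·m/kg
  nylon: M = 74.1 kN·m/kg
  epoxy: M = 47.6 kN·m/kg
Silicon carbide ranks first.

silicon carbide, M = 159 kN·m/kg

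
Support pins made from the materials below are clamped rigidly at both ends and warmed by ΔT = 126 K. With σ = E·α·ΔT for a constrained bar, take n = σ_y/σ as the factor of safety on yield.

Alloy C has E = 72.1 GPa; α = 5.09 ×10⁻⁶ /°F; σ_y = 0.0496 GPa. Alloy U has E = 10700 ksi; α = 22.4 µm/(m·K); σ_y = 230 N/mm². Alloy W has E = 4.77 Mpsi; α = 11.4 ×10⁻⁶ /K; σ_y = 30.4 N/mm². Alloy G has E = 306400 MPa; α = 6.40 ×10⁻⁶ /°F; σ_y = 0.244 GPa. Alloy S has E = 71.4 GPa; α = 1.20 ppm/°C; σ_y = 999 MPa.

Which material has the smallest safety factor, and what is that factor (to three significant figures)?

alloy G, n = 0.549

Per material, after unit conversion:
  alloy C: E = 72.10, α = 9.16, σ_y = 49.60 → σ = 83.2 MPa, n = 0.596
  alloy U: E = 73.77, α = 22.4, σ_y = 230.0 → σ = 208 MPa, n = 1.10
  alloy W: E = 32.89, α = 11.4, σ_y = 30.40 → σ = 47.2 MPa, n = 0.644
  alloy G: E = 306.4, α = 11.5, σ_y = 244.0 → σ = 445 MPa, n = 0.549
  alloy S: E = 71.40, α = 1.20, σ_y = 999.0 → σ = 10.8 MPa, n = 92.5
Smallest n: alloy G with n = 0.549.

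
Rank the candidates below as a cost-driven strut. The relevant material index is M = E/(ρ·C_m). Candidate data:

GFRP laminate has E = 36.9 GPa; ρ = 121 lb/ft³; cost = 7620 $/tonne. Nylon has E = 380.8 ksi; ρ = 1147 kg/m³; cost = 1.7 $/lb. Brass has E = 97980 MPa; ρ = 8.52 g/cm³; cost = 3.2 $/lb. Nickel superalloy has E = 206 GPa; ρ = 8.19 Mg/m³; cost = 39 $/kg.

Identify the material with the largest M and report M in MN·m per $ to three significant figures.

Putting every candidate on a common basis:
  GFRP laminate: E = 36.90 GPa, ρ = 1938 kg/m³, cost = 7.620 $/kg
  nylon: E = 2.626 GPa, ρ = 1147 kg/m³, cost = 3.748 $/kg
  brass: E = 97.98 GPa, ρ = 8520 kg/m³, cost = 7.055 $/kg
  nickel superalloy: E = 206.0 GPa, ρ = 8190 kg/m³, cost = 39.00 $/kg
  GFRP laminate: M = 2.50 MN·m per $
  brass: M = 1.63 MN·m per $
  nickel superalloy: M = 0.645 MN·m per $
  nylon: M = 0.611 MN·m per $
GFRP laminate ranks first.

GFRP laminate, M = 2.50 MN·m per $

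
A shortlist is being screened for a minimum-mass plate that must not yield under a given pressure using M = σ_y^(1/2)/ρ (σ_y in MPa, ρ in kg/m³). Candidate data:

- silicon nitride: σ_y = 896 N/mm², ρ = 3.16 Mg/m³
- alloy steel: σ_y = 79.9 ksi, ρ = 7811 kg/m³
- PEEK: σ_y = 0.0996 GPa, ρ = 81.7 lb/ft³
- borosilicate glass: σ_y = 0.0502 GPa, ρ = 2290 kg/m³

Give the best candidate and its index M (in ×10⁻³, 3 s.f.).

silicon nitride, M = 9.47×10⁻³

In SI units:
  silicon nitride: σ_y = 896.0 MPa, ρ = 3160 kg/m³
  alloy steel: σ_y = 550.9 MPa, ρ = 7811 kg/m³
  PEEK: σ_y = 99.60 MPa, ρ = 1309 kg/m³
  borosilicate glass: σ_y = 50.20 MPa, ρ = 2290 kg/m³
  silicon nitride: M = 9.47×10⁻³
  PEEK: M = 7.63×10⁻³
  borosilicate glass: M = 3.09×10⁻³
  alloy steel: M = 3.00×10⁻³
The maximum is for silicon nitride.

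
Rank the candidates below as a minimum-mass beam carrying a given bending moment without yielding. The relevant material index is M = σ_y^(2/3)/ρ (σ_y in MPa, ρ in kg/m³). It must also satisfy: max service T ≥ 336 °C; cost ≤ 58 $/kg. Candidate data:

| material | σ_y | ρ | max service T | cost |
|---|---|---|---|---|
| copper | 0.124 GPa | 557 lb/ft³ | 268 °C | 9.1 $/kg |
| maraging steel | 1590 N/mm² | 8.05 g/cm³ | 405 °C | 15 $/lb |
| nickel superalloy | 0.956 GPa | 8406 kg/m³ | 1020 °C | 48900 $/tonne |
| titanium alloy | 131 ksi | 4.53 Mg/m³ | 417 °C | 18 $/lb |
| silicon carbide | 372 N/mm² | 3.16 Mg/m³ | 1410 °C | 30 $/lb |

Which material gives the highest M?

Screen on constraints: max service T ≥ 336 °C; cost ≤ 58 $/kg. Survivors: maraging steel, nickel superalloy, titanium alloy.
Putting every candidate on a common basis:
  maraging steel: σ_y = 1590 MPa, ρ = 8050 kg/m³
  nickel superalloy: σ_y = 956.0 MPa, ρ = 8406 kg/m³
  titanium alloy: σ_y = 903.2 MPa, ρ = 4530 kg/m³
  titanium alloy: M = 20.6×10⁻³
  maraging steel: M = 16.9×10⁻³
  nickel superalloy: M = 11.5×10⁻³
Titanium alloy ranks first.

titanium alloy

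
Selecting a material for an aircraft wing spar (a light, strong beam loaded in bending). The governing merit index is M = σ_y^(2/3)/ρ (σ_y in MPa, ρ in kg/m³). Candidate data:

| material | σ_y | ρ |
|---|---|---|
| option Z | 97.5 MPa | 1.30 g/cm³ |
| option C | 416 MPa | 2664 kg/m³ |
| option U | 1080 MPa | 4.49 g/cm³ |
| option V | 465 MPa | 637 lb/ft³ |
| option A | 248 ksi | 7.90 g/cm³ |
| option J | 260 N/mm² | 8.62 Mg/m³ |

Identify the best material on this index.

option U

In SI units:
  option Z: σ_y = 97.50 MPa, ρ = 1300 kg/m³
  option C: σ_y = 416.0 MPa, ρ = 2664 kg/m³
  option U: σ_y = 1080 MPa, ρ = 4490 kg/m³
  option V: σ_y = 465.0 MPa, ρ = 10200 kg/m³
  option A: σ_y = 1710 MPa, ρ = 7900 kg/m³
  option J: σ_y = 260.0 MPa, ρ = 8620 kg/m³
  option U: M = 23.4×10⁻³
  option C: M = 20.9×10⁻³
  option A: M = 18.1×10⁻³
  option Z: M = 16.3×10⁻³
  option V: M = 5.88×10⁻³
  option J: M = 4.73×10⁻³
The maximum is for option U.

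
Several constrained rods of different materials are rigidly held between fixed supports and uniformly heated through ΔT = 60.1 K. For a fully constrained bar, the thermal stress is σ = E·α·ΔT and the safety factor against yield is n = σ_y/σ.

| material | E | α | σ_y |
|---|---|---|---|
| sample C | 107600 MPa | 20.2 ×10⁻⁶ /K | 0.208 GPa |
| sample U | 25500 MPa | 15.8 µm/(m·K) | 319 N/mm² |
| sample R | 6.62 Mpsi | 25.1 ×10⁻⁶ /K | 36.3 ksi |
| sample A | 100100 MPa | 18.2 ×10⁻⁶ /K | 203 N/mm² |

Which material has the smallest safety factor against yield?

sample C

With everything in SI (GPa, ×10⁻⁶/K, MPa):
  sample C: E = 107.6, α = 20.2, σ_y = 208.0 → σ = 131 MPa, n = 1.59
  sample U: E = 25.50, α = 15.8, σ_y = 319.0 → σ = 24.2 MPa, n = 13.2
  sample R: E = 45.64, α = 25.1, σ_y = 250.3 → σ = 68.9 MPa, n = 3.63
  sample A: E = 100.1, α = 18.2, σ_y = 203.0 → σ = 109 MPa, n = 1.85
Smallest n: sample C with n = 1.59.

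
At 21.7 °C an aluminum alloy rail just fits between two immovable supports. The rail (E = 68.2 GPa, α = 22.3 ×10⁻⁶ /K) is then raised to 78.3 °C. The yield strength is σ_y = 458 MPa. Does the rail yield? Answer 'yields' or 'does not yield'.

ΔT = 56.60 K. Constrained thermal stress σ = E·α·ΔT = 68.20×10³ MPa × 22.3×10⁻⁶ × 56.60 = 86.1 MPa (compressive).
Compare to σ_y = 458 MPa: σ < σ_y, so it does not yield.

does not yield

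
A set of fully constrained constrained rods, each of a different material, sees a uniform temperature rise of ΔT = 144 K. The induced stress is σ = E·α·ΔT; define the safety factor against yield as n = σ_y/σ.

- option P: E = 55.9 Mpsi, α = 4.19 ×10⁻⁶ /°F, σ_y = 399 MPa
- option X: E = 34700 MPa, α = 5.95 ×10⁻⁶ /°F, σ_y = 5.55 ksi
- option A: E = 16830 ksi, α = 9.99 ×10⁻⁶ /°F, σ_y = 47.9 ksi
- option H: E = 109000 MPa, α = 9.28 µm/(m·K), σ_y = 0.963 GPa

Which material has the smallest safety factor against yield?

Per material, after unit conversion:
  option P: E = 385.4, α = 7.54, σ_y = 399.0 → σ = 419 MPa, n = 0.953
  option X: E = 34.70, α = 10.7, σ_y = 38.27 → σ = 53.5 MPa, n = 0.715
  option A: E = 116.0, α = 18.0, σ_y = 330.3 → σ = 300 MPa, n = 1.10
  option H: E = 109.0, α = 9.28, σ_y = 963.0 → σ = 146 MPa, n = 6.61
Smallest n: option X with n = 0.715.

option X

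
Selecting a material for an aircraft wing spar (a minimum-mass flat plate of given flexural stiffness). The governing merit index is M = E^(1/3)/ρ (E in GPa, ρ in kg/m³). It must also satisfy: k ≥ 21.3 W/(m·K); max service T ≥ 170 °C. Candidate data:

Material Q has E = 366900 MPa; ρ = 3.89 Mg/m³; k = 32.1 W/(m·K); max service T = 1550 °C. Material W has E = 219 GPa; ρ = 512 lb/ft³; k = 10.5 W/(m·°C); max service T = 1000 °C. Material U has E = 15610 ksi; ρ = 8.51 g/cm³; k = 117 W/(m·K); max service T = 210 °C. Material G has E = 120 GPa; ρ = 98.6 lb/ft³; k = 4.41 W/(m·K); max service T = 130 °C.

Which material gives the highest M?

Screen on constraints: k ≥ 21.3 W/(m·K); max service T ≥ 170 °C. Survivors: material Q, material U.
Putting every candidate on a common basis:
  material Q: E = 366.9 GPa, ρ = 3890 kg/m³
  material U: E = 107.6 GPa, ρ = 8510 kg/m³
  material Q: M = 1.84×10⁻³
  material U: M = 0.559×10⁻³
The maximum is for material Q.

material Q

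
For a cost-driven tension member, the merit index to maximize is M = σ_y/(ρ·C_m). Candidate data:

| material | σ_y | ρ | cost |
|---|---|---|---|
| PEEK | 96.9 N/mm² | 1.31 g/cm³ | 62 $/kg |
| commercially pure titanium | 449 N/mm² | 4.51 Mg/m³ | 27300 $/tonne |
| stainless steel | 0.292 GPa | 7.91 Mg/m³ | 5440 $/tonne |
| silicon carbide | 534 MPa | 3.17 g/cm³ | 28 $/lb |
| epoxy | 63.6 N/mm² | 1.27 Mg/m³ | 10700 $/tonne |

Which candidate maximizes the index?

stainless steel

After converting to SI:
  PEEK: σ_y = 96.90 MPa, ρ = 1310 kg/m³, cost = 62.00 $/kg
  commercially pure titanium: σ_y = 449.0 MPa, ρ = 4510 kg/m³, cost = 27.30 $/kg
  stainless steel: σ_y = 292.0 MPa, ρ = 7910 kg/m³, cost = 5.440 $/kg
  silicon carbide: σ_y = 534.0 MPa, ρ = 3170 kg/m³, cost = 61.73 $/kg
  epoxy: σ_y = 63.60 MPa, ρ = 1270 kg/m³, cost = 10.70 $/kg
  stainless steel: M = 6.79 kN·m per $
  epoxy: M = 4.68 kN·m per $
  commercially pure titanium: M = 3.65 kN·m per $
  silicon carbide: M = 2.73 kN·m per $
  PEEK: M = 1.19 kN·m per $
The maximum is for stainless steel.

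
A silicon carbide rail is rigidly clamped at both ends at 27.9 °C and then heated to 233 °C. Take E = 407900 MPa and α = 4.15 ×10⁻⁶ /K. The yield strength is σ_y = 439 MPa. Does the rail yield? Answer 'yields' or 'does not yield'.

does not yield

E = 407900 MPa = 407.9 GPa.
ΔT = 205.1 K. Constrained thermal stress σ = E·α·ΔT = 407.9×10³ MPa × 4.15×10⁻⁶ × 205.1 = 347 MPa (compressive).
Compare to σ_y = 439 MPa: σ < σ_y, so it does not yield.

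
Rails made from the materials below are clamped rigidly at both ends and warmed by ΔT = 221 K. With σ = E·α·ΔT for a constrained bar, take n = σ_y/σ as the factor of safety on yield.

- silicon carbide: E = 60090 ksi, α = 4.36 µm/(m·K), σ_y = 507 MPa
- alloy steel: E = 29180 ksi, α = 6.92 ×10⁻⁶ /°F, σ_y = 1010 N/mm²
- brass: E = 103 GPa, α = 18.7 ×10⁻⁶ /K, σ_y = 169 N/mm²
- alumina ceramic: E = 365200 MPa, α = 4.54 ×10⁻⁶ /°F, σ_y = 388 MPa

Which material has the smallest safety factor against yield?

brass

In consistent units (E in GPa, α in ×10⁻⁶/K, σ_y in MPa):
  silicon carbide: E = 414.3, α = 4.36, σ_y = 507.0 → σ = 399 MPa, n = 1.27
  alloy steel: E = 201.2, α = 12.5, σ_y = 1010 → σ = 554 MPa, n = 1.82
  brass: E = 103.0, α = 18.7, σ_y = 169.0 → σ = 426 MPa, n = 0.397
  alumina ceramic: E = 365.2, α = 8.17, σ_y = 388.0 → σ = 660 MPa, n = 0.588
The minimum is brass at n = 0.397.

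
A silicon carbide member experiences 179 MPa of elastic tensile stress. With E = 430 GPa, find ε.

ε = σ/E = 179 / 430000 = 4.16×10⁻⁴.

4.16×10⁻⁴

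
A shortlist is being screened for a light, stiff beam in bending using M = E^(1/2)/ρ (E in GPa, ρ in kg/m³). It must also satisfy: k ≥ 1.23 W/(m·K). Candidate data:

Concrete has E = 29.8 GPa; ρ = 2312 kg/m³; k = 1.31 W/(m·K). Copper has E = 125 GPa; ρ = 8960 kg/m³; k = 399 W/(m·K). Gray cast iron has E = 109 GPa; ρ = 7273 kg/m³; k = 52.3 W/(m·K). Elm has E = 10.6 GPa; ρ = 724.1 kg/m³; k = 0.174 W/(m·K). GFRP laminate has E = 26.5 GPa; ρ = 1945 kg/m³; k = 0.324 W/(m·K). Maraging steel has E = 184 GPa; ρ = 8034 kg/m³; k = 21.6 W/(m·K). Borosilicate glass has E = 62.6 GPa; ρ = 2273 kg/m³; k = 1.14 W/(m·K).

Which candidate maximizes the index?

concrete

Screen on constraints: k ≥ 1.23 W/(m·K). Survivors: concrete, copper, gray cast iron, maraging steel.
Computing M directly (units already consistent):
  concrete: M = 2.36×10⁻³
  maraging steel: M = 1.69×10⁻³
  gray cast iron: M = 1.44×10⁻³
  copper: M = 1.25×10⁻³
Highest index: concrete.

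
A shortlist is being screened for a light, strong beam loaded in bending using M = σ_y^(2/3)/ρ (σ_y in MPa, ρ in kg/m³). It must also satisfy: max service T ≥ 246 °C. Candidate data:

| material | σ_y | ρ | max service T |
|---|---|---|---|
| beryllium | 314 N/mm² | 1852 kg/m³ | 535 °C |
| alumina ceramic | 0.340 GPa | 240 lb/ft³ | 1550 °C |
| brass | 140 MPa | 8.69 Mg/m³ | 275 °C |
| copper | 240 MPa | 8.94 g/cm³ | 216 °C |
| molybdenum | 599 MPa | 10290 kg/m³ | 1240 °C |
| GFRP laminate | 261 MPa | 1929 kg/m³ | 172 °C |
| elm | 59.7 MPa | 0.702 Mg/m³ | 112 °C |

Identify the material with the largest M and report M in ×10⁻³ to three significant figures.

Screen on constraints: max service T ≥ 246 °C. Survivors: beryllium, alumina ceramic, brass, molybdenum.
After converting to SI:
  beryllium: σ_y = 314.0 MPa, ρ = 1852 kg/m³
  alumina ceramic: σ_y = 340.0 MPa, ρ = 3844 kg/m³
  brass: σ_y = 140.0 MPa, ρ = 8690 kg/m³
  molybdenum: σ_y = 599.0 MPa, ρ = 10290 kg/m³
  beryllium: M = 24.9×10⁻³
  alumina ceramic: M = 12.7×10⁻³
  molybdenum: M = 6.91×10⁻³
  brass: M = 3.10×10⁻³
Highest index: beryllium.

beryllium, M = 24.9×10⁻³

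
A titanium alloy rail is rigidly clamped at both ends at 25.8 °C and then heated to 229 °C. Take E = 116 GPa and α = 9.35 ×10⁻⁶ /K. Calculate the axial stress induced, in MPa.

220 MPa

ΔT = 203.2 K. Constrained thermal stress σ = E·α·ΔT = 116.0×10³ MPa × 9.35×10⁻⁶ × 203.2 = 220 MPa (compressive).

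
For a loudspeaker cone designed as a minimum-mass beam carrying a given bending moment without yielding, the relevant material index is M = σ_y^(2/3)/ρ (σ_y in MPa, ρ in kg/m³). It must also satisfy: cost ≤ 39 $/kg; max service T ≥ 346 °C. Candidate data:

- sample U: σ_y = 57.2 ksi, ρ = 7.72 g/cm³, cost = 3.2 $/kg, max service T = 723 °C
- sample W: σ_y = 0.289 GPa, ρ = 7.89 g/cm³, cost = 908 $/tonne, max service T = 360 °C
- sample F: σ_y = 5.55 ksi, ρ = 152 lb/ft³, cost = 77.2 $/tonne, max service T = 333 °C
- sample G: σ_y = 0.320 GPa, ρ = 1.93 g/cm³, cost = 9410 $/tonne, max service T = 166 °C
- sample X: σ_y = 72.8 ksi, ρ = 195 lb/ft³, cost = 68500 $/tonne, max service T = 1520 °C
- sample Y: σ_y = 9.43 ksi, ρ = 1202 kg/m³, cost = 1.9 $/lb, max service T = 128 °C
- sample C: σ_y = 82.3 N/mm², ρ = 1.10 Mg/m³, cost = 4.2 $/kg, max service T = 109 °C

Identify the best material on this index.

sample U

Screen on constraints: cost ≤ 39 $/kg; max service T ≥ 346 °C. Survivors: sample U, sample W.
In SI units:
  sample U: σ_y = 394.4 MPa, ρ = 7720 kg/m³
  sample W: σ_y = 289.0 MPa, ρ = 7890 kg/m³
  sample U: M = 6.97×10⁻³
  sample W: M = 5.54×10⁻³
Highest index: sample U.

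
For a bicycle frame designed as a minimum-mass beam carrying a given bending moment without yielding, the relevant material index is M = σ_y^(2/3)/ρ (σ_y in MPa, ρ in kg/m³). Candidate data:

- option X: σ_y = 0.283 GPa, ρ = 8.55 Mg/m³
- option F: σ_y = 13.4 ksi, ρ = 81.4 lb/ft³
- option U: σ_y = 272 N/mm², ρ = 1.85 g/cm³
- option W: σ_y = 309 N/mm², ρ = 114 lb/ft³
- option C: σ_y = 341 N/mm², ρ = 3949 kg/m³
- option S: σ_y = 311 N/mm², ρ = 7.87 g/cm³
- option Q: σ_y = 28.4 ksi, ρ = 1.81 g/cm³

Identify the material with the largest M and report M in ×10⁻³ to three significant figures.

In SI units:
  option X: σ_y = 283.0 MPa, ρ = 8550 kg/m³
  option F: σ_y = 92.39 MPa, ρ = 1304 kg/m³
  option U: σ_y = 272.0 MPa, ρ = 1850 kg/m³
  option W: σ_y = 309.0 MPa, ρ = 1826 kg/m³
  option C: σ_y = 341.0 MPa, ρ = 3949 kg/m³
  option S: σ_y = 311.0 MPa, ρ = 7870 kg/m³
  option Q: σ_y = 195.8 MPa, ρ = 1810 kg/m³
  option W: M = 25.0×10⁻³
  option U: M = 22.7×10⁻³
  option Q: M = 18.6×10⁻³
  option F: M = 15.7×10⁻³
  option C: M = 12.4×10⁻³
  option S: M = 5.83×10⁻³
  option X: M = 5.04×10⁻³
Option W ranks first.

option W, M = 25.0×10⁻³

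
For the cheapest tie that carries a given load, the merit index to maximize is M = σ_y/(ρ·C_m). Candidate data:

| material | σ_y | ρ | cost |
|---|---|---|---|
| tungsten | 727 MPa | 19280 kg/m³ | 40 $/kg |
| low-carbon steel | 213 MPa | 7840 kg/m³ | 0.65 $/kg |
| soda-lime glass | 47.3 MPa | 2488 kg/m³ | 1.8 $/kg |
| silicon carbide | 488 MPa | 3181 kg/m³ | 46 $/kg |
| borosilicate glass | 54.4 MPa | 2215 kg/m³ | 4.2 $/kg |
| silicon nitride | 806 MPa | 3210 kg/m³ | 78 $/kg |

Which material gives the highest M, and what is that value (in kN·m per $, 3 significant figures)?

low-carbon steel, M = 41.8 kN·m per $

Per-candidate index values:
  low-carbon steel: M = 41.8 kN·m per $
  soda-lime glass: M = 10.6 kN·m per $
  borosilicate glass: M = 5.85 kN·m per $
  silicon carbide: M = 3.34 kN·m per $
  silicon nitride: M = 3.22 kN·m per $
  tungsten: M = 0.943 kN·m per $
Low-carbon steel has the largest M.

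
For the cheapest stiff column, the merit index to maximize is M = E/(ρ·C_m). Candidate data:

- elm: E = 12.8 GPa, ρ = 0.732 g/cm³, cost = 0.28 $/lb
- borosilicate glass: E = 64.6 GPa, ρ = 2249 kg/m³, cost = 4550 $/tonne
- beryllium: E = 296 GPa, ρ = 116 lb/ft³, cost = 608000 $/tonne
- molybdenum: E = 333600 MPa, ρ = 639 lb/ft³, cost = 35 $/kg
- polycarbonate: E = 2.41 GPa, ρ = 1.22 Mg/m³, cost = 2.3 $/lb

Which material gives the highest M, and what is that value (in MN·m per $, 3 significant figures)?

elm, M = 28.3 MN·m per $

After converting to SI:
  elm: E = 12.80 GPa, ρ = 732.0 kg/m³, cost = 0.6173 $/kg
  borosilicate glass: E = 64.60 GPa, ρ = 2249 kg/m³, cost = 4.550 $/kg
  beryllium: E = 296.0 GPa, ρ = 1858 kg/m³, cost = 608.0 $/kg
  molybdenum: E = 333.6 GPa, ρ = 10240 kg/m³, cost = 35.00 $/kg
  polycarbonate: E = 2.410 GPa, ρ = 1220 kg/m³, cost = 5.071 $/kg
  elm: M = 28.3 MN·m per $
  borosilicate glass: M = 6.31 MN·m per $
  molybdenum: M = 0.931 MN·m per $
  polycarbonate: M = 0.390 MN·m per $
  beryllium: M = 0.262 MN·m per $
Highest index: elm.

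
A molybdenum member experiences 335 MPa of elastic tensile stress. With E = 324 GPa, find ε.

ε = σ/E = 335 / 324000 = 1.03×10⁻³.

1.03×10⁻³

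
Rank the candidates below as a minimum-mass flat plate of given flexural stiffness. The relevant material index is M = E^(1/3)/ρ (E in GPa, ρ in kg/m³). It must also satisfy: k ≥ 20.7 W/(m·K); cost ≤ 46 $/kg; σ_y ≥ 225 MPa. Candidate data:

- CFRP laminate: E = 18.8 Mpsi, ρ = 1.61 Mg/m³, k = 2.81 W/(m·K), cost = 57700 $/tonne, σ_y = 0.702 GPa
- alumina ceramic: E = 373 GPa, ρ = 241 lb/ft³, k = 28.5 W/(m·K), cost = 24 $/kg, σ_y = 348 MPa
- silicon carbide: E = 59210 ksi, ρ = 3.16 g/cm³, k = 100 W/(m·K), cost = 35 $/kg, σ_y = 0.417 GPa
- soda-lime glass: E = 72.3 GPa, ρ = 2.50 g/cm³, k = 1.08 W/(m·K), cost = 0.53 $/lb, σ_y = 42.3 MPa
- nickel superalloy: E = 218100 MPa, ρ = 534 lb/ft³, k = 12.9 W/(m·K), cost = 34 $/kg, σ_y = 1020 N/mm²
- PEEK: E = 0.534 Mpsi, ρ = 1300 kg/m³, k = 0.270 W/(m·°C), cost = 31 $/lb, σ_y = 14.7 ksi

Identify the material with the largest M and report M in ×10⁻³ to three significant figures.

Screen on constraints: k ≥ 20.7 W/(m·K); cost ≤ 46 $/kg; σ_y ≥ 225 MPa. Survivors: alumina ceramic, silicon carbide.
Convert each candidate to consistent units, then evaluate M:
  alumina ceramic: E = 373.0 GPa, ρ = 3860 kg/m³
  silicon carbide: E = 408.2 GPa, ρ = 3160 kg/m³
  silicon carbide: M = 2.35×10⁻³
  alumina ceramic: M = 1.86×10⁻³
The maximum is for silicon carbide.

silicon carbide, M = 2.35×10⁻³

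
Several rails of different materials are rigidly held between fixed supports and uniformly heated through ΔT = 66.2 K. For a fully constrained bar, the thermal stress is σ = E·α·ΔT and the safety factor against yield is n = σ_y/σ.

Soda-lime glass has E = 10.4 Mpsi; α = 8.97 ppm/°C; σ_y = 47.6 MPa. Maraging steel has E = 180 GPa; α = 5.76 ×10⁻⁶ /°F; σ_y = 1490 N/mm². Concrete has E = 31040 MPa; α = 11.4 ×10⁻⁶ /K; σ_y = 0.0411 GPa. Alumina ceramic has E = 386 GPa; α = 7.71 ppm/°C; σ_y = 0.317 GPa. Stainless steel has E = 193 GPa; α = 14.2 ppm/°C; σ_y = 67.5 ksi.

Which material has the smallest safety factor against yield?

Per material, after unit conversion:
  soda-lime glass: E = 71.71, α = 8.97, σ_y = 47.60 → σ = 42.6 MPa, n = 1.12
  maraging steel: E = 180.0, α = 10.4, σ_y = 1490 → σ = 124 MPa, n = 12.1
  concrete: E = 31.04, α = 11.4, σ_y = 41.10 → σ = 23.4 MPa, n = 1.75
  alumina ceramic: E = 386.0, α = 7.71, σ_y = 317.0 → σ = 197 MPa, n = 1.61
  stainless steel: E = 193.0, α = 14.2, σ_y = 465.4 → σ = 181 MPa, n = 2.57
The minimum is soda-lime glass at n = 1.12.

soda-lime glass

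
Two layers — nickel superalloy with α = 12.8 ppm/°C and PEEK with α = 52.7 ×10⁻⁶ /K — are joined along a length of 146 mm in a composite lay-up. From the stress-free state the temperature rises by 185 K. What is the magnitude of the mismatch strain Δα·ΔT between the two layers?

7.38×10⁻³

Δα = |12.8 − 52.7|×10⁻⁶/K = 39.9×10⁻⁶/K.
Mismatch strain = Δα·ΔT = 39.9×10⁻⁶ × 185.0 = 7.38×10⁻³.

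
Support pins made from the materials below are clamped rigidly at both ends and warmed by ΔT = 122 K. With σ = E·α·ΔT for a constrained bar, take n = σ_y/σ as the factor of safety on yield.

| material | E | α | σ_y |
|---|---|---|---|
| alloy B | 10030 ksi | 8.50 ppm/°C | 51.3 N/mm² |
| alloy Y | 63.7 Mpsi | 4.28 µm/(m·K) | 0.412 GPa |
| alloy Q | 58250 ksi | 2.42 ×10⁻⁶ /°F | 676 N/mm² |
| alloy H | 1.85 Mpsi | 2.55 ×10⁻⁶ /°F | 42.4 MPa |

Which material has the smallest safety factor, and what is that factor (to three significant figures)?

alloy B, n = 0.715

Per material, after unit conversion:
  alloy B: E = 69.15, α = 8.50, σ_y = 51.30 → σ = 71.7 MPa, n = 0.715
  alloy Y: E = 439.2, α = 4.28, σ_y = 412.0 → σ = 229 MPa, n = 1.80
  alloy Q: E = 401.6, α = 4.36, σ_y = 676.0 → σ = 213 MPa, n = 3.17
  alloy H: E = 12.76, α = 4.59, σ_y = 42.40 → σ = 7.14 MPa, n = 5.94
Smallest n: alloy B with n = 0.715.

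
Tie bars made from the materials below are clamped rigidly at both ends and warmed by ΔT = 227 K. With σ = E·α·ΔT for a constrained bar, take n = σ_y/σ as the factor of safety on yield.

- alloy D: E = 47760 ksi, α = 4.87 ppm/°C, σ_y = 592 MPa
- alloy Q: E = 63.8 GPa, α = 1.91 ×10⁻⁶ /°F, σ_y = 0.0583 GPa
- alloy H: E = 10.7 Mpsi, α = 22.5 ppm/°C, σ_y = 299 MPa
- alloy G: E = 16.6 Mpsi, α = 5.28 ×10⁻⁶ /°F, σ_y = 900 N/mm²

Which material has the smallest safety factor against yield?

Converting E to GPa, α to ×10⁻⁶/K, σ_y to MPa, then σ and n for each:
  alloy D: E = 329.3, α = 4.87, σ_y = 592.0 → σ = 364 MPa, n = 1.63
  alloy Q: E = 63.80, α = 3.44, σ_y = 58.30 → σ = 49.8 MPa, n = 1.17
  alloy H: E = 73.77, α = 22.5, σ_y = 299.0 → σ = 377 MPa, n = 0.794
  alloy G: E = 114.5, α = 9.50, σ_y = 900.0 → σ = 247 MPa, n = 3.64
Alloy H has the lowest safety factor, n = 0.794.

alloy H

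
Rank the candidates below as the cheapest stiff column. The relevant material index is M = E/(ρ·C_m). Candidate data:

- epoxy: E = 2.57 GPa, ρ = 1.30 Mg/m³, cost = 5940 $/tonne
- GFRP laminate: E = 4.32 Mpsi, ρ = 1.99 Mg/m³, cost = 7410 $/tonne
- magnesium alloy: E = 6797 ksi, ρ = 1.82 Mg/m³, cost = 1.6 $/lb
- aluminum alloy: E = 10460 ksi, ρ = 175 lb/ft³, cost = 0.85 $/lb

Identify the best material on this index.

After converting to SI:
  epoxy: E = 2.570 GPa, ρ = 1300 kg/m³, cost = 5.940 $/kg
  GFRP laminate: E = 29.79 GPa, ρ = 1990 kg/m³, cost = 7.410 $/kg
  magnesium alloy: E = 46.86 GPa, ρ = 1820 kg/m³, cost = 3.527 $/kg
  aluminum alloy: E = 72.12 GPa, ρ = 2803 kg/m³, cost = 1.874 $/kg
  aluminum alloy: M = 13.7 MN·m per $
  magnesium alloy: M = 7.30 MN·m per $
  GFRP laminate: M = 2.02 MN·m per $
  epoxy: M = 0.333 MN·m per $
The maximum is for aluminum alloy.

aluminum alloy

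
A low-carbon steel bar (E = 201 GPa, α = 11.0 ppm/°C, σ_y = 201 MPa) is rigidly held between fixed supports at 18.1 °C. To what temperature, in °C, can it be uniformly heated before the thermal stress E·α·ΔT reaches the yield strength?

E·α·ΔT = 201.0 MPa ⇒ ΔT = 201.0 / (201.0×10³ × 11.0×10⁻⁶) = 90.91 K.
T = 18.1 + 90.91 = 109.0 °C.

109 °C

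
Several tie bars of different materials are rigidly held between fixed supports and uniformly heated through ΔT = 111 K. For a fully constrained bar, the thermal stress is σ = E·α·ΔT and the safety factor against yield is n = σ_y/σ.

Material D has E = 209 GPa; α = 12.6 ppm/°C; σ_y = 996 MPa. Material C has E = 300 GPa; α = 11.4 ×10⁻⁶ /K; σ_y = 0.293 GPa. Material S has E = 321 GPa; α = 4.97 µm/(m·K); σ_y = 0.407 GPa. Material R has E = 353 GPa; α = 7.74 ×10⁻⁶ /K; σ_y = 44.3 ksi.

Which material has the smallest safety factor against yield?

material C

Per material, after unit conversion:
  material D: E = 209.0, α = 12.6, σ_y = 996.0 → σ = 292 MPa, n = 3.41
  material C: E = 300.0, α = 11.4, σ_y = 293.0 → σ = 380 MPa, n = 0.772
  material S: E = 321.0, α = 4.97, σ_y = 407.0 → σ = 177 MPa, n = 2.30
  material R: E = 353.0, α = 7.74, σ_y = 305.4 → σ = 303 MPa, n = 1.01
The minimum is material C at n = 0.772.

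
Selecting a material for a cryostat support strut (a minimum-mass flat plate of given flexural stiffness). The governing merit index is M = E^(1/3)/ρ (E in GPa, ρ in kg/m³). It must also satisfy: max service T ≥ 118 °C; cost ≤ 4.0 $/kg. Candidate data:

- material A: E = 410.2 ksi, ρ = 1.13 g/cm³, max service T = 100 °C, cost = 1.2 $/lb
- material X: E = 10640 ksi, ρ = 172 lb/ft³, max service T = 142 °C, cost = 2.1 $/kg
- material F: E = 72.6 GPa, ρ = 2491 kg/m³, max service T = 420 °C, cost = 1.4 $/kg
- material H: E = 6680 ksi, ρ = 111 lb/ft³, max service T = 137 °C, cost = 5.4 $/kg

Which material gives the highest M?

material F

Screen on constraints: max service T ≥ 118 °C; cost ≤ 4.0 $/kg. Survivors: material X, material F.
In SI units:
  material X: E = 73.36 GPa, ρ = 2755 kg/m³
  material F: E = 72.60 GPa, ρ = 2491 kg/m³
  material F: M = 1.67×10⁻³
  material X: M = 1.52×10⁻³
Material F ranks first.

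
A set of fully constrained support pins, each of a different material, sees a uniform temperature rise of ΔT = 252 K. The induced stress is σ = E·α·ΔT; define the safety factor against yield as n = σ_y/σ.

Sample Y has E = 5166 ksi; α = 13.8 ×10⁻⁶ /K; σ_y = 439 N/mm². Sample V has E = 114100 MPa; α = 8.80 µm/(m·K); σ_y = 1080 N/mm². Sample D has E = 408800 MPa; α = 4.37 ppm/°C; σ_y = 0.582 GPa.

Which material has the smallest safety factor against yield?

sample D

Converting E to GPa, α to ×10⁻⁶/K, σ_y to MPa, then σ and n for each:
  sample Y: E = 35.62, α = 13.8, σ_y = 439.0 → σ = 124 MPa, n = 3.54
  sample V: E = 114.1, α = 8.80, σ_y = 1080 → σ = 253 MPa, n = 4.27
  sample D: E = 408.8, α = 4.37, σ_y = 582.0 → σ = 450 MPa, n = 1.29
The minimum is sample D at n = 1.29.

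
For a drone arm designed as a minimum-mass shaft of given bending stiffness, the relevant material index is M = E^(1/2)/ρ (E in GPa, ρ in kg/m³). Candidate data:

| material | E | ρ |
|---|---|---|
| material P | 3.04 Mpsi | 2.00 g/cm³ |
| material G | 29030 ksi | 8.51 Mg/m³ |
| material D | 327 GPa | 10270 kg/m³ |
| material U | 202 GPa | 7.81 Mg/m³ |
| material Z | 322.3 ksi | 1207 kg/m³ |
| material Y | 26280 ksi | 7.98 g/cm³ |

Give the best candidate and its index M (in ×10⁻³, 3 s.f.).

After converting to SI:
  material P: E = 20.96 GPa, ρ = 2000 kg/m³
  material G: E = 200.2 GPa, ρ = 8510 kg/m³
  material D: E = 327.0 GPa, ρ = 10270 kg/m³
  material U: E = 202.0 GPa, ρ = 7810 kg/m³
  material Z: E = 2.222 GPa, ρ = 1207 kg/m³
  material Y: E = 181.2 GPa, ρ = 7980 kg/m³
  material P: M = 2.29×10⁻³
  material U: M = 1.82×10⁻³
  material D: M = 1.76×10⁻³
  material Y: M = 1.69×10⁻³
  material G: M = 1.66×10⁻³
  material Z: M = 1.24×10⁻³
Material P has the largest M.

material P, M = 2.29×10⁻³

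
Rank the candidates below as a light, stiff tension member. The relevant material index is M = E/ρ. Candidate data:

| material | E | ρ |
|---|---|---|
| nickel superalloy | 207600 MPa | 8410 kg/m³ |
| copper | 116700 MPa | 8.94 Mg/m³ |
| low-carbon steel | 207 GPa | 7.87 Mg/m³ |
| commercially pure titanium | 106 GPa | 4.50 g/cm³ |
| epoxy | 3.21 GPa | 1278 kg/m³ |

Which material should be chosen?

low-carbon steel

Convert each candidate to consistent units, then evaluate M:
  nickel superalloy: E = 207.6 GPa, ρ = 8410 kg/m³
  copper: E = 116.7 GPa, ρ = 8940 kg/m³
  low-carbon steel: E = 207.0 GPa, ρ = 7870 kg/m³
  commercially pure titanium: E = 106.0 GPa, ρ = 4500 kg/m³
  epoxy: E = 3.210 GPa, ρ = 1278 kg/m³
  low-carbon steel: M = 26.3 MN·m/kg
  nickel superalloy: M = 24.7 MN·m/kg
  commercially pure titanium: M = 23.6 MN·m/kg
  copper: M = 13.1 MN·m/kg
  epoxy: M = 2.51 MN·m/kg
Highest index: low-carbon steel.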